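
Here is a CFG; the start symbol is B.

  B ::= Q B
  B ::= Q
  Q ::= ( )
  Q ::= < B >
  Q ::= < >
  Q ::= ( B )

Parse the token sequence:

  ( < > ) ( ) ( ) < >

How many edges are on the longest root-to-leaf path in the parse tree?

5

[B [Q ( [B [Q < >]] )] [B [Q ( )] [B [Q ( )] [B [Q < >]]]]]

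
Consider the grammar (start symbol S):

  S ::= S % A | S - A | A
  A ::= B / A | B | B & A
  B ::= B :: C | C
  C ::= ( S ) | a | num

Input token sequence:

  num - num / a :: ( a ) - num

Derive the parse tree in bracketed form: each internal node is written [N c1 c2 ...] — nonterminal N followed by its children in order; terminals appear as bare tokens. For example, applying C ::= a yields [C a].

[S [S [S [A [B [C num]]]] - [A [B [C num]] / [A [B [B [C a]] :: [C ( [S [A [B [C a]]]] )]]]]] - [A [B [C num]]]]

S
S - A
S - A - A
A - A - A
B - A - A
C - A - A
num - A - A
num - B / A - A
num - C / A - A
num - num / A - A
num - num / B - A
num - num / B :: C - A
num - num / C :: C - A
num - num / a :: C - A
num - num / a :: ( S ) - A
num - num / a :: ( A ) - A
num - num / a :: ( B ) - A
num - num / a :: ( C ) - A
num - num / a :: ( a ) - A
num - num / a :: ( a ) - B
num - num / a :: ( a ) - C
num - num / a :: ( a ) - num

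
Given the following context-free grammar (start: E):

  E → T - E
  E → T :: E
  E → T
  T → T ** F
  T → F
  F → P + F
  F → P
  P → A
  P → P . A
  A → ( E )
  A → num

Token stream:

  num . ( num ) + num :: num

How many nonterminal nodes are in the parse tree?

20

[E [T [F [P [P [A num]] . [A ( [E [T [F [P [A num]]]]] )]] + [F [P [A num]]]]] :: [E [T [F [P [A num]]]]]]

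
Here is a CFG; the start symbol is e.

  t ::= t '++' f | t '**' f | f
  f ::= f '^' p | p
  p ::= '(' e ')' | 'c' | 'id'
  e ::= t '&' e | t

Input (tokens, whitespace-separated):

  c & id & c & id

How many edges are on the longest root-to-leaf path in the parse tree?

7

[e [t [f [p c]]] & [e [t [f [p id]]] & [e [t [f [p c]]] & [e [t [f [p id]]]]]]]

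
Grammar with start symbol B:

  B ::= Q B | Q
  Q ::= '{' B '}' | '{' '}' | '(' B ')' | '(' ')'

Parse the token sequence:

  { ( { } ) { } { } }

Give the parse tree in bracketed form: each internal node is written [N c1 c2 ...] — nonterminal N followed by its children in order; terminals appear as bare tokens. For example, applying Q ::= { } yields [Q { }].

[B [Q { [B [Q ( [B [Q { }]] )] [B [Q { }] [B [Q { }]]]] }]]

B
Q
{ B }
{ Q B }
{ ( B ) B }
{ ( Q ) B }
{ ( { } ) B }
{ ( { } ) Q B }
{ ( { } ) { } B }
{ ( { } ) { } Q }
{ ( { } ) { } { } }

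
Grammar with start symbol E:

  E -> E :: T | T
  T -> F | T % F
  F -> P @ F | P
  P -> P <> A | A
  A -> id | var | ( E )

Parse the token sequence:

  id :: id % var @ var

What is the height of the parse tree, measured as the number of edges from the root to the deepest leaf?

[E [E [T [F [P [A id]]]]] :: [T [T [F [P [A id]]]] % [F [P [A var]] @ [F [P [A var]]]]]]

6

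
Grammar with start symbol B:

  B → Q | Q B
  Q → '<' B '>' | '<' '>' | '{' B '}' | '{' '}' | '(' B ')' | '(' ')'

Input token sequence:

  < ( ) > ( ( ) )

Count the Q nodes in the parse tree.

[B [Q < [B [Q ( )]] >] [B [Q ( [B [Q ( )]] )]]]

4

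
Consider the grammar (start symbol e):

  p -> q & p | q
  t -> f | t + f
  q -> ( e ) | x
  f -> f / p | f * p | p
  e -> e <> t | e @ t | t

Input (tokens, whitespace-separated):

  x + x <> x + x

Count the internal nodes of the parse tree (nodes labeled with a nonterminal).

[e [e [t [t [f [p [q x]]]] + [f [p [q x]]]]] <> [t [t [f [p [q x]]]] + [f [p [q x]]]]]

18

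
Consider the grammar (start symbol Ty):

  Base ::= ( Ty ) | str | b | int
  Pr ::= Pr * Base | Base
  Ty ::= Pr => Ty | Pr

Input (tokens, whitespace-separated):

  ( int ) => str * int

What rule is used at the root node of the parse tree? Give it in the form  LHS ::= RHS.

[Ty [Pr [Base ( [Ty [Pr [Base int]]] )]] => [Ty [Pr [Pr [Base str]] * [Base int]]]]

Ty ::= Pr => Ty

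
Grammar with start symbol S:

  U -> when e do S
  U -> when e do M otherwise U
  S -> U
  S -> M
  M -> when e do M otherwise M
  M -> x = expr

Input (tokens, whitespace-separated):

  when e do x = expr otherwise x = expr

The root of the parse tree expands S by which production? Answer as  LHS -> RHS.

S -> M

[S [M when e do [M x = expr] otherwise [M x = expr]]]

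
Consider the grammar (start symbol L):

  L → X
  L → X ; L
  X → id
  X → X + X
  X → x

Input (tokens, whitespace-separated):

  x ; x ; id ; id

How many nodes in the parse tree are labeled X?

[L [X x] ; [L [X x] ; [L [X id] ; [L [X id]]]]]

4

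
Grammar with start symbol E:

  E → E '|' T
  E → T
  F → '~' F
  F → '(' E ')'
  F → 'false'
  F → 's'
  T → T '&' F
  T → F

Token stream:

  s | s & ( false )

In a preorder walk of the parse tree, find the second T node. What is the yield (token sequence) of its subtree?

[E [E [T [F s]]] | [T [T [F s]] & [F ( [E [T [F false]]] )]]]

s & ( false )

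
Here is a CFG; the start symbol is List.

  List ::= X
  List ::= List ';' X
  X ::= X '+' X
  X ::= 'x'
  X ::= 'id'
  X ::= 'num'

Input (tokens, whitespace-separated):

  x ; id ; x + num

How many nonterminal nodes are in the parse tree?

[List [List [List [X x]] ; [X id]] ; [X [X x] + [X num]]]

8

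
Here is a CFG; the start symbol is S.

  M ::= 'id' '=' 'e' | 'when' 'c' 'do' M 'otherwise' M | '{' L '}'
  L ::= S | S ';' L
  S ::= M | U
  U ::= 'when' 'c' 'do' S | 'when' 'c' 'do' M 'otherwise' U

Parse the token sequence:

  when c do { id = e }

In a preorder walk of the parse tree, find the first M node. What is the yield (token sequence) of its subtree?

[S [U when c do [S [M { [L [S [M id = e]]] }]]]]

{ id = e }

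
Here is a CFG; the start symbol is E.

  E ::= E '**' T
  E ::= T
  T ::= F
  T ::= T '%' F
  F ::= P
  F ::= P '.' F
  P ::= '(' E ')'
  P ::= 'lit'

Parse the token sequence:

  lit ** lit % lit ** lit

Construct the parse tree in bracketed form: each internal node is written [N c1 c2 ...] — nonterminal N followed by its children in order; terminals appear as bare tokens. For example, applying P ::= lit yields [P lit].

[E [E [E [T [F [P lit]]]] ** [T [T [F [P lit]]] % [F [P lit]]]] ** [T [F [P lit]]]]

E
E ** T
E ** T ** T
T ** T ** T
F ** T ** T
P ** T ** T
lit ** T ** T
lit ** T % F ** T
lit ** F % F ** T
lit ** P % F ** T
lit ** lit % F ** T
lit ** lit % P ** T
lit ** lit % lit ** T
lit ** lit % lit ** F
lit ** lit % lit ** P
lit ** lit % lit ** lit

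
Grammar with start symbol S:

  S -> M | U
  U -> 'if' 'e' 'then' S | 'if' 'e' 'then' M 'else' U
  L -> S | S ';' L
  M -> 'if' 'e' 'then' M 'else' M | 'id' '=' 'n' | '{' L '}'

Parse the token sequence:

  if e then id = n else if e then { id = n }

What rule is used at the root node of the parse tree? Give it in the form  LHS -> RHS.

S -> U

[S [U if e then [M id = n] else [U if e then [S [M { [L [S [M id = n]]] }]]]]]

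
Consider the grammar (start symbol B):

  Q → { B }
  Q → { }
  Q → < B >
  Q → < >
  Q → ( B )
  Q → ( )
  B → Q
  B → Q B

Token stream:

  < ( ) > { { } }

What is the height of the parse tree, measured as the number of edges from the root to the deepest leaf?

[B [Q < [B [Q ( )]] >] [B [Q { [B [Q { }]] }]]]

5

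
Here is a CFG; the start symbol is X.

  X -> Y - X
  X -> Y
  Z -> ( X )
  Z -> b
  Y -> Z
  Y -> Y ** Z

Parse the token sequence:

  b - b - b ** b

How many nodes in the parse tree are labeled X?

[X [Y [Z b]] - [X [Y [Z b]] - [X [Y [Y [Z b]] ** [Z b]]]]]

3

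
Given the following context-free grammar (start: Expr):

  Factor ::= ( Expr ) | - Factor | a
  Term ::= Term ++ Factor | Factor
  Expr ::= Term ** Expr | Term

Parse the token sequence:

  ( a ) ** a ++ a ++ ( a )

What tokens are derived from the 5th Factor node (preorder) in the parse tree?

( a )

[Expr [Term [Factor ( [Expr [Term [Factor a]]] )]] ** [Expr [Term [Term [Term [Factor a]] ++ [Factor a]] ++ [Factor ( [Expr [Term [Factor a]]] )]]]]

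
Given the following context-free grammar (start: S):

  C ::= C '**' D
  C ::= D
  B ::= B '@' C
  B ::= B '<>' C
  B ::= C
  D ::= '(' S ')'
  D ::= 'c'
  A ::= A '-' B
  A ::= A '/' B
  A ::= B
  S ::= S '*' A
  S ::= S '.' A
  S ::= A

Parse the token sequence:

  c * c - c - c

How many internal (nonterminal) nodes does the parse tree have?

18

[S [S [A [B [C [D c]]]]] * [A [A [A [B [C [D c]]]] - [B [C [D c]]]] - [B [C [D c]]]]]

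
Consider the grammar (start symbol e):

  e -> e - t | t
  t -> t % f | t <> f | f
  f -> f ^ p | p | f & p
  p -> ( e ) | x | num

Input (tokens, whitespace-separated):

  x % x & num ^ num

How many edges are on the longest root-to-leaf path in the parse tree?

[e [t [t [f [p x]]] % [f [f [f [p x]] & [p num]] ^ [p num]]]]

6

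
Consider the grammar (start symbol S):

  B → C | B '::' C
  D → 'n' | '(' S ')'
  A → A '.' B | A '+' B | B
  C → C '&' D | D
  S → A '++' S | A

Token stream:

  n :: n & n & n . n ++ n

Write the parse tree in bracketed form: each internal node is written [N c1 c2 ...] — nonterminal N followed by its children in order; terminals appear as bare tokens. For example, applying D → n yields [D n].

[S [A [A [B [B [C [D n]]] :: [C [C [C [D n]] & [D n]] & [D n]]]] . [B [C [D n]]]] ++ [S [A [B [C [D n]]]]]]

S
A ++ S
A . B ++ S
B . B ++ S
B :: C . B ++ S
C :: C . B ++ S
D :: C . B ++ S
n :: C . B ++ S
n :: C & D . B ++ S
n :: C & D & D . B ++ S
n :: D & D & D . B ++ S
n :: n & D & D . B ++ S
n :: n & n & D . B ++ S
n :: n & n & n . B ++ S
n :: n & n & n . C ++ S
n :: n & n & n . D ++ S
n :: n & n & n . n ++ S
n :: n & n & n . n ++ A
n :: n & n & n . n ++ B
n :: n & n & n . n ++ C
n :: n & n & n . n ++ D
n :: n & n & n . n ++ n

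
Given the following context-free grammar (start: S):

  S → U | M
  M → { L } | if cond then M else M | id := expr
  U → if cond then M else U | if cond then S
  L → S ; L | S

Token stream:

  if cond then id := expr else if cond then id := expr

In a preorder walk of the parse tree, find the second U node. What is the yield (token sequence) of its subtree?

if cond then id := expr

[S [U if cond then [M id := expr] else [U if cond then [S [M id := expr]]]]]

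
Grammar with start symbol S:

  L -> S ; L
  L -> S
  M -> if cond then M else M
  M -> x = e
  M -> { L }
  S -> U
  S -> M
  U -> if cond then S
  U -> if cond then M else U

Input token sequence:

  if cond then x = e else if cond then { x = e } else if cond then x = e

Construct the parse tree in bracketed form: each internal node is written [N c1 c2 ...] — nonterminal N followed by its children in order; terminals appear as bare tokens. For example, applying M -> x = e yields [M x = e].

S
U
if cond then M else U
if cond then x = e else U
if cond then x = e else if cond then M else U
if cond then x = e else if cond then { L } else U
if cond then x = e else if cond then { S } else U
if cond then x = e else if cond then { M } else U
if cond then x = e else if cond then { x = e } else U
if cond then x = e else if cond then { x = e } else if cond then S
if cond then x = e else if cond then { x = e } else if cond then M
if cond then x = e else if cond then { x = e } else if cond then x = e

[S [U if cond then [M x = e] else [U if cond then [M { [L [S [M x = e]]] }] else [U if cond then [S [M x = e]]]]]]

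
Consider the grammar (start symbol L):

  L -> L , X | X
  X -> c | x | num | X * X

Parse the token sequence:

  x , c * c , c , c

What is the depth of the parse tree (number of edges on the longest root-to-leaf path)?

5

[L [L [L [L [X x]] , [X [X c] * [X c]]] , [X c]] , [X c]]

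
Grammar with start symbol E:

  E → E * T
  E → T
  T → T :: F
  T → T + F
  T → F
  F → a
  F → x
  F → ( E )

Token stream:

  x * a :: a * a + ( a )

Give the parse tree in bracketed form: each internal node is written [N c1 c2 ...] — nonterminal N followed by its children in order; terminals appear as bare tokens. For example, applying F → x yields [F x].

[E [E [E [T [F x]]] * [T [T [F a]] :: [F a]]] * [T [T [F a]] + [F ( [E [T [F a]]] )]]]

E
E * T
E * T * T
T * T * T
F * T * T
x * T * T
x * T :: F * T
x * F :: F * T
x * a :: F * T
x * a :: a * T
x * a :: a * T + F
x * a :: a * F + F
x * a :: a * a + F
x * a :: a * a + ( E )
x * a :: a * a + ( T )
x * a :: a * a + ( F )
x * a :: a * a + ( a )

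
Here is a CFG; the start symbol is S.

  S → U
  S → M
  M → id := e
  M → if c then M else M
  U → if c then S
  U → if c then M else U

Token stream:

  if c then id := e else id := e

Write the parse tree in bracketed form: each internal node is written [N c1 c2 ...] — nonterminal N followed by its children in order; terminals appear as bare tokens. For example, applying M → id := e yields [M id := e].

S
M
if c then M else M
if c then id := e else M
if c then id := e else id := e

[S [M if c then [M id := e] else [M id := e]]]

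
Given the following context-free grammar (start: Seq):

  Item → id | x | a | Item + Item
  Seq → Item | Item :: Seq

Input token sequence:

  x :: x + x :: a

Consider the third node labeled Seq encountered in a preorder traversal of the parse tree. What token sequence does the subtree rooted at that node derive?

a

[Seq [Item x] :: [Seq [Item [Item x] + [Item x]] :: [Seq [Item a]]]]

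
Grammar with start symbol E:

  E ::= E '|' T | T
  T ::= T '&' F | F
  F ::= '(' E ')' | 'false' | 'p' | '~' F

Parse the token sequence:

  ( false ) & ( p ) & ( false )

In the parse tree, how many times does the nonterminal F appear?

[E [T [T [T [F ( [E [T [F false]]] )]] & [F ( [E [T [F p]]] )]] & [F ( [E [T [F false]]] )]]]

6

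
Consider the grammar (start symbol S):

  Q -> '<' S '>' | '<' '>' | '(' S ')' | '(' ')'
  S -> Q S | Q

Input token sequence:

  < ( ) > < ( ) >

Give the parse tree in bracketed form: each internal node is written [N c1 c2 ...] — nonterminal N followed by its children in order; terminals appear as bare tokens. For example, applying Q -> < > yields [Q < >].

[S [Q < [S [Q ( )]] >] [S [Q < [S [Q ( )]] >]]]

S
Q S
< S > S
< Q > S
< ( ) > S
< ( ) > Q
< ( ) > < S >
< ( ) > < Q >
< ( ) > < ( ) >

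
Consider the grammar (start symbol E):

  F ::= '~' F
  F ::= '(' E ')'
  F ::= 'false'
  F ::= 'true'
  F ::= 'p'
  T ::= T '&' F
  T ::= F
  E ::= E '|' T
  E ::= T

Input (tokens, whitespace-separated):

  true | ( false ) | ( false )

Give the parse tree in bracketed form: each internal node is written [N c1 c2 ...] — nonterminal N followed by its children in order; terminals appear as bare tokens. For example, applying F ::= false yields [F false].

[E [E [E [T [F true]]] | [T [F ( [E [T [F false]]] )]]] | [T [F ( [E [T [F false]]] )]]]

E
E | T
E | T | T
T | T | T
F | T | T
true | T | T
true | F | T
true | ( E ) | T
true | ( T ) | T
true | ( F ) | T
true | ( false ) | T
true | ( false ) | F
true | ( false ) | ( E )
true | ( false ) | ( T )
true | ( false ) | ( F )
true | ( false ) | ( false )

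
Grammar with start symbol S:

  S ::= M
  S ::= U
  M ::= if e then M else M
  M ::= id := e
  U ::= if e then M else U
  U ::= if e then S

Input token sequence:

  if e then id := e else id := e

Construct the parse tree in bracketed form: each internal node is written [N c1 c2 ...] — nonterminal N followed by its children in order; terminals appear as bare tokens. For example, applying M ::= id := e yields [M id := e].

S
M
if e then M else M
if e then id := e else M
if e then id := e else id := e

[S [M if e then [M id := e] else [M id := e]]]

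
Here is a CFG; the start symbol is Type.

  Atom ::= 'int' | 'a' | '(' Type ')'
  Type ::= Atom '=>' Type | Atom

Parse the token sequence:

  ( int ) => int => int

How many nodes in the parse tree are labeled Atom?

[Type [Atom ( [Type [Atom int]] )] => [Type [Atom int] => [Type [Atom int]]]]

4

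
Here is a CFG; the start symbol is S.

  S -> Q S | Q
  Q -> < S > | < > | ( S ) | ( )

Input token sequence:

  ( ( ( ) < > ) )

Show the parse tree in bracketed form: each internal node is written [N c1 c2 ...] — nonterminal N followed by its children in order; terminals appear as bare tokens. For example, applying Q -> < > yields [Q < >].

S
Q
( S )
( Q )
( ( S ) )
( ( Q S ) )
( ( ( ) S ) )
( ( ( ) Q ) )
( ( ( ) < > ) )

[S [Q ( [S [Q ( [S [Q ( )] [S [Q < >]]] )]] )]]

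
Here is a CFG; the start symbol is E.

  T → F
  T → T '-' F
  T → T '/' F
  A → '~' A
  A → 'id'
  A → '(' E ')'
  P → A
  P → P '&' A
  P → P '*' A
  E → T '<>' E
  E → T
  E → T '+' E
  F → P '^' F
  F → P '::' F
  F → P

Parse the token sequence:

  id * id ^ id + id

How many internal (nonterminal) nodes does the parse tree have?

15

[E [T [F [P [P [A id]] * [A id]] ^ [F [P [A id]]]]] + [E [T [F [P [A id]]]]]]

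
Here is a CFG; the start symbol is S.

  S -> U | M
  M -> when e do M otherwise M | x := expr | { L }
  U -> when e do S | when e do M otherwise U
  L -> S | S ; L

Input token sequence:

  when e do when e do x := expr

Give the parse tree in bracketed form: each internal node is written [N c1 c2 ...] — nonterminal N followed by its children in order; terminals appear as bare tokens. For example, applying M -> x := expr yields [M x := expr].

[S [U when e do [S [U when e do [S [M x := expr]]]]]]

S
U
when e do S
when e do U
when e do when e do S
when e do when e do M
when e do when e do x := expr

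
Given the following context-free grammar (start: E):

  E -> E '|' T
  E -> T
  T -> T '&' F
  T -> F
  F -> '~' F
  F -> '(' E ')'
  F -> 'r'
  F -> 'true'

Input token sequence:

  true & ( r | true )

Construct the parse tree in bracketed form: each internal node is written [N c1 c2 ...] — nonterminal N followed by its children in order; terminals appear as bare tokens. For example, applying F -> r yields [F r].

E
T
T & F
F & F
true & F
true & ( E )
true & ( E | T )
true & ( T | T )
true & ( F | T )
true & ( r | T )
true & ( r | F )
true & ( r | true )

[E [T [T [F true]] & [F ( [E [E [T [F r]]] | [T [F true]]] )]]]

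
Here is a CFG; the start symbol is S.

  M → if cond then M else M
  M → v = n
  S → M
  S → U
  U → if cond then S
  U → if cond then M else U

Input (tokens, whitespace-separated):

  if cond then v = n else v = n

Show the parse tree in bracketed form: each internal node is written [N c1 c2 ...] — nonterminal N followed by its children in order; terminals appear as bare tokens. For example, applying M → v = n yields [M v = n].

S
M
if cond then M else M
if cond then v = n else M
if cond then v = n else v = n

[S [M if cond then [M v = n] else [M v = n]]]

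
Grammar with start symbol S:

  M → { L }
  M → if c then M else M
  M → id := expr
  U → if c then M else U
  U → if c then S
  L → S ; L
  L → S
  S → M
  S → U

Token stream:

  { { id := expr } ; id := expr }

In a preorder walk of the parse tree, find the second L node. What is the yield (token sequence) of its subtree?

[S [M { [L [S [M { [L [S [M id := expr]]] }]] ; [L [S [M id := expr]]]] }]]

id := expr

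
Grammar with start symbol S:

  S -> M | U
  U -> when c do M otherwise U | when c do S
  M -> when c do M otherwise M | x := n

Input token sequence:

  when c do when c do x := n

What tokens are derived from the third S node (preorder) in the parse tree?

x := n

[S [U when c do [S [U when c do [S [M x := n]]]]]]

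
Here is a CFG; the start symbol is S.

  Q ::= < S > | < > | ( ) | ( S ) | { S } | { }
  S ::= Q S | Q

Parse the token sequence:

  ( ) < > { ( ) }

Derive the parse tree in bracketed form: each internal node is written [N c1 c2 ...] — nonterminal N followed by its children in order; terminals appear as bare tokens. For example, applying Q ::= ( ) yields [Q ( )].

S
Q S
( ) S
( ) Q S
( ) < > S
( ) < > Q
( ) < > { S }
( ) < > { Q }
( ) < > { ( ) }

[S [Q ( )] [S [Q < >] [S [Q { [S [Q ( )]] }]]]]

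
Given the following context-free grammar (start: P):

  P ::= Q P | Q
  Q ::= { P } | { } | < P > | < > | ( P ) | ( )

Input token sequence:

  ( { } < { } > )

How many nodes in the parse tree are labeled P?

[P [Q ( [P [Q { }] [P [Q < [P [Q { }]] >]]] )]]

4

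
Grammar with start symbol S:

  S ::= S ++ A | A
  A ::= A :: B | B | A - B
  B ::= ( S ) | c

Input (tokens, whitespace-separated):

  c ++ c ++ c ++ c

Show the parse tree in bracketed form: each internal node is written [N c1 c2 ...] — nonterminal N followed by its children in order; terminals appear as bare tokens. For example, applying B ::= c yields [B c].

[S [S [S [S [A [B c]]] ++ [A [B c]]] ++ [A [B c]]] ++ [A [B c]]]

S
S ++ A
S ++ A ++ A
S ++ A ++ A ++ A
A ++ A ++ A ++ A
B ++ A ++ A ++ A
c ++ A ++ A ++ A
c ++ B ++ A ++ A
c ++ c ++ A ++ A
c ++ c ++ B ++ A
c ++ c ++ c ++ A
c ++ c ++ c ++ B
c ++ c ++ c ++ c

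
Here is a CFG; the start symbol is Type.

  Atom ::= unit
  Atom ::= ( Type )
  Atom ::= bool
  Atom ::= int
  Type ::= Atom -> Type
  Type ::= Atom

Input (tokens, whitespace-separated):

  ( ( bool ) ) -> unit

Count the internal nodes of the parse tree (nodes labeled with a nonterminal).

8

[Type [Atom ( [Type [Atom ( [Type [Atom bool]] )]] )] -> [Type [Atom unit]]]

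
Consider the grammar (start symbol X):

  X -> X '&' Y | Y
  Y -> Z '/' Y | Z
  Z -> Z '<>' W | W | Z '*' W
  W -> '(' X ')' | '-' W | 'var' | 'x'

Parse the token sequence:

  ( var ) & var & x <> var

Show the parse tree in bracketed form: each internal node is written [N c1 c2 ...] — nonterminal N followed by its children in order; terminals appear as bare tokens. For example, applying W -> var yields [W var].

X
X & Y
X & Y & Y
Y & Y & Y
Z & Y & Y
W & Y & Y
( X ) & Y & Y
( Y ) & Y & Y
( Z ) & Y & Y
( W ) & Y & Y
( var ) & Y & Y
( var ) & Z & Y
( var ) & W & Y
( var ) & var & Y
( var ) & var & Z
( var ) & var & Z <> W
( var ) & var & W <> W
( var ) & var & x <> W
( var ) & var & x <> var

[X [X [X [Y [Z [W ( [X [Y [Z [W var]]]] )]]]] & [Y [Z [W var]]]] & [Y [Z [Z [W x]] <> [W var]]]]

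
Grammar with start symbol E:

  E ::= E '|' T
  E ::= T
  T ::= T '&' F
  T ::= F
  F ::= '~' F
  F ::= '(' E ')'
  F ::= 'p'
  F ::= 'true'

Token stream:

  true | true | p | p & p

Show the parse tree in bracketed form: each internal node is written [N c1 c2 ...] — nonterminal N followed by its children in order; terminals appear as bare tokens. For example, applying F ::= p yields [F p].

[E [E [E [E [T [F true]]] | [T [F true]]] | [T [F p]]] | [T [T [F p]] & [F p]]]

E
E | T
E | T | T
E | T | T | T
T | T | T | T
F | T | T | T
true | T | T | T
true | F | T | T
true | true | T | T
true | true | F | T
true | true | p | T
true | true | p | T & F
true | true | p | F & F
true | true | p | p & F
true | true | p | p & p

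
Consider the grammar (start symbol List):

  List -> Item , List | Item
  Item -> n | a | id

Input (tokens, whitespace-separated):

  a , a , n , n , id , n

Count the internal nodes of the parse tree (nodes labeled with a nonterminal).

[List [Item a] , [List [Item a] , [List [Item n] , [List [Item n] , [List [Item id] , [List [Item n]]]]]]]

12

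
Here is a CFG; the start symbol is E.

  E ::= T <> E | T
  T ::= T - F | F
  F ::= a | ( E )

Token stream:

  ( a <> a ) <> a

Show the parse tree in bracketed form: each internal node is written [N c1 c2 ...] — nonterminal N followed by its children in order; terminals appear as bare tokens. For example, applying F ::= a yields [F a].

[E [T [F ( [E [T [F a]] <> [E [T [F a]]]] )]] <> [E [T [F a]]]]

E
T <> E
F <> E
( E ) <> E
( T <> E ) <> E
( F <> E ) <> E
( a <> E ) <> E
( a <> T ) <> E
( a <> F ) <> E
( a <> a ) <> E
( a <> a ) <> T
( a <> a ) <> F
( a <> a ) <> a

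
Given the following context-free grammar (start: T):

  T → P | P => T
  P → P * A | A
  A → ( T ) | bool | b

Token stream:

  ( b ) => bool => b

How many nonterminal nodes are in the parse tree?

12

[T [P [A ( [T [P [A b]]] )]] => [T [P [A bool]] => [T [P [A b]]]]]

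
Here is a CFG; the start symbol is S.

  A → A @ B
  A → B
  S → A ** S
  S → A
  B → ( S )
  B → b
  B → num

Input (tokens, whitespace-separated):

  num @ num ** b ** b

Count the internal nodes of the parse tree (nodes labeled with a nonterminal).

[S [A [A [B num]] @ [B num]] ** [S [A [B b]] ** [S [A [B b]]]]]

11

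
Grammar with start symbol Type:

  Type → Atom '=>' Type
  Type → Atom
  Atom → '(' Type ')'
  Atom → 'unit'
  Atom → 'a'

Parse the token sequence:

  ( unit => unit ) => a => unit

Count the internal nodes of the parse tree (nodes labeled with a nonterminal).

10

[Type [Atom ( [Type [Atom unit] => [Type [Atom unit]]] )] => [Type [Atom a] => [Type [Atom unit]]]]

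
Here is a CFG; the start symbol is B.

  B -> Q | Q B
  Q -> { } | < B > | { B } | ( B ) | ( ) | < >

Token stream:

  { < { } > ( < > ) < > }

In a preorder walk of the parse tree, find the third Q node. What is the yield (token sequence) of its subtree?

{ }

[B [Q { [B [Q < [B [Q { }]] >] [B [Q ( [B [Q < >]] )] [B [Q < >]]]] }]]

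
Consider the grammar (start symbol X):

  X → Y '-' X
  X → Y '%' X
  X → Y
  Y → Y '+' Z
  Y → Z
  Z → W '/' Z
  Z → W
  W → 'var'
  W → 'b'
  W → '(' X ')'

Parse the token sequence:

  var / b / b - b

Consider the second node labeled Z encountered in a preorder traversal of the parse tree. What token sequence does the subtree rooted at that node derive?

b / b

[X [Y [Z [W var] / [Z [W b] / [Z [W b]]]]] - [X [Y [Z [W b]]]]]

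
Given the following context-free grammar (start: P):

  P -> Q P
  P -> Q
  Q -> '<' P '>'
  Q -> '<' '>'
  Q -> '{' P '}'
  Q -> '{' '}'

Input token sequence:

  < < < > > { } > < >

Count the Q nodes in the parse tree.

5

[P [Q < [P [Q < [P [Q < >]] >] [P [Q { }]]] >] [P [Q < >]]]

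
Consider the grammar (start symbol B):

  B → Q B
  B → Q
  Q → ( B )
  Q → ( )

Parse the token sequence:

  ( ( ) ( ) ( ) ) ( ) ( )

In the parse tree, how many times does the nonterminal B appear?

[B [Q ( [B [Q ( )] [B [Q ( )] [B [Q ( )]]]] )] [B [Q ( )] [B [Q ( )]]]]

6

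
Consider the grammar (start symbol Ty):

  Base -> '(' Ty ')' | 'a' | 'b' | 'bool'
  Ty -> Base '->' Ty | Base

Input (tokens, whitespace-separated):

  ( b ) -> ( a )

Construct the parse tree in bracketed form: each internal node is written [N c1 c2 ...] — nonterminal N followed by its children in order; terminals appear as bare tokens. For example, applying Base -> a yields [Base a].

[Ty [Base ( [Ty [Base b]] )] -> [Ty [Base ( [Ty [Base a]] )]]]

Ty
Base -> Ty
( Ty ) -> Ty
( Base ) -> Ty
( b ) -> Ty
( b ) -> Base
( b ) -> ( Ty )
( b ) -> ( Base )
( b ) -> ( a )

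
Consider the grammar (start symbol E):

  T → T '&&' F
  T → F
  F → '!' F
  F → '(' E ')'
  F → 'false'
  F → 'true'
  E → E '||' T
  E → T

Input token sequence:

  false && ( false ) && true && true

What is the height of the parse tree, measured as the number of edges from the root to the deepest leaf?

[E [T [T [T [T [F false]] && [F ( [E [T [F false]]] )]] && [F true]] && [F true]]]

8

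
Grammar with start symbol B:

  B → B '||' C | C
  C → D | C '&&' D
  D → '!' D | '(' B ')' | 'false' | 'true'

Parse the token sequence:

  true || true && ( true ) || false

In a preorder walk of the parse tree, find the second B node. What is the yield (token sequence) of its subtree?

[B [B [B [C [D true]]] || [C [C [D true]] && [D ( [B [C [D true]]] )]]] || [C [D false]]]

true || true && ( true )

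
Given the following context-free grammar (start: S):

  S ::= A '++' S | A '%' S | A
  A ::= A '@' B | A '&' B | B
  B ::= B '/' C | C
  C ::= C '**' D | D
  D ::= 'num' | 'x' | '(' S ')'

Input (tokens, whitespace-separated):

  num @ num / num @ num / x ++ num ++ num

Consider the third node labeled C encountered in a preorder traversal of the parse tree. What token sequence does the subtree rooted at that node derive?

[S [A [A [A [B [C [D num]]]] @ [B [B [C [D num]]] / [C [D num]]]] @ [B [B [C [D num]]] / [C [D x]]]] ++ [S [A [B [C [D num]]]] ++ [S [A [B [C [D num]]]]]]]

num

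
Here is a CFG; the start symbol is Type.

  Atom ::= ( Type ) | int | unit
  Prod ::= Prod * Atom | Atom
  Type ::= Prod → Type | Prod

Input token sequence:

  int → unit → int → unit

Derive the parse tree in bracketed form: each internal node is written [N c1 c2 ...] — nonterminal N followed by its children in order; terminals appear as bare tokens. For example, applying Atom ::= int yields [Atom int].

[Type [Prod [Atom int]] → [Type [Prod [Atom unit]] → [Type [Prod [Atom int]] → [Type [Prod [Atom unit]]]]]]

Type
Prod → Type
Atom → Type
int → Type
int → Prod → Type
int → Atom → Type
int → unit → Type
int → unit → Prod → Type
int → unit → Atom → Type
int → unit → int → Type
int → unit → int → Prod
int → unit → int → Atom
int → unit → int → unit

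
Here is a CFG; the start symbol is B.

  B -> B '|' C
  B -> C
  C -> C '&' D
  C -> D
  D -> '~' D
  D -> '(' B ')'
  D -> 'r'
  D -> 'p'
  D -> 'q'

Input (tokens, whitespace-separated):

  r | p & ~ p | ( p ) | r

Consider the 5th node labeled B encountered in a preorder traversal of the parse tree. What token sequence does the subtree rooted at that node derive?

[B [B [B [B [C [D r]]] | [C [C [D p]] & [D ~ [D p]]]] | [C [D ( [B [C [D p]]] )]]] | [C [D r]]]

p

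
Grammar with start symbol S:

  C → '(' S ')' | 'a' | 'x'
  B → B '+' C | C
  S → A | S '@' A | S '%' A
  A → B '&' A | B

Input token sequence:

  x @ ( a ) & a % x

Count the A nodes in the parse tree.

[S [S [S [A [B [C x]]]] @ [A [B [C ( [S [A [B [C a]]]] )]] & [A [B [C a]]]]] % [A [B [C x]]]]

5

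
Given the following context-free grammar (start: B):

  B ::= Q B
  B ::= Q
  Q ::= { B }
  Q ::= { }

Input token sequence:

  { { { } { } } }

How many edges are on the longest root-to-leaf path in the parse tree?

[B [Q { [B [Q { [B [Q { }] [B [Q { }]]] }]] }]]

7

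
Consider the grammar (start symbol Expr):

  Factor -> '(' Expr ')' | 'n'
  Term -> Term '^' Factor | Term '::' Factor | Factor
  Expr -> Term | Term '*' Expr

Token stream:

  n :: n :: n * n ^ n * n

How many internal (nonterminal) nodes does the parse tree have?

15

[Expr [Term [Term [Term [Factor n]] :: [Factor n]] :: [Factor n]] * [Expr [Term [Term [Factor n]] ^ [Factor n]] * [Expr [Term [Factor n]]]]]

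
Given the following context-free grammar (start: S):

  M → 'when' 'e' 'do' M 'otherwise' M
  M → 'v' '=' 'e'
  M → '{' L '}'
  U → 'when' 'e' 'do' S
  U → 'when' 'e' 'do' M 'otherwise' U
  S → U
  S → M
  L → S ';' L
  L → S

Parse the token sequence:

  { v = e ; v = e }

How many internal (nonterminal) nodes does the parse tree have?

8

[S [M { [L [S [M v = e]] ; [L [S [M v = e]]]] }]]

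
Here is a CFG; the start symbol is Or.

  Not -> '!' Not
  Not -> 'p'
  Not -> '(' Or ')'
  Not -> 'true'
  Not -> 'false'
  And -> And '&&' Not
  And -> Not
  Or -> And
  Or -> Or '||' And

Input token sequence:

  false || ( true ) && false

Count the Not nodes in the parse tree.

[Or [Or [And [Not false]]] || [And [And [Not ( [Or [And [Not true]]] )]] && [Not false]]]

4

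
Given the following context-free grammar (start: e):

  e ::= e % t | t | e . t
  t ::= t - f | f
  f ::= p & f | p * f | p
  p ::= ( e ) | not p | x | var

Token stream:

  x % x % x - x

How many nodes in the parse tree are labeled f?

4

[e [e [e [t [f [p x]]]] % [t [f [p x]]]] % [t [t [f [p x]]] - [f [p x]]]]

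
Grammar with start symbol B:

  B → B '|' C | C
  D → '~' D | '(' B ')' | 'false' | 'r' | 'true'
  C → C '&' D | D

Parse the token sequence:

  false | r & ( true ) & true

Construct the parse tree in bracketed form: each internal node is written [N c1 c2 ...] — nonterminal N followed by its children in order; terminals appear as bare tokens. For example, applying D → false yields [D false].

[B [B [C [D false]]] | [C [C [C [D r]] & [D ( [B [C [D true]]] )]] & [D true]]]

B
B | C
C | C
D | C
false | C
false | C & D
false | C & D & D
false | D & D & D
false | r & D & D
false | r & ( B ) & D
false | r & ( C ) & D
false | r & ( D ) & D
false | r & ( true ) & D
false | r & ( true ) & true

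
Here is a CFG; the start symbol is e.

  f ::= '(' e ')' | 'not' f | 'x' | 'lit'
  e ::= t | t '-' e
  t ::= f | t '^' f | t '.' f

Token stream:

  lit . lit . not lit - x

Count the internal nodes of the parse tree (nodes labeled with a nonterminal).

11

[e [t [t [t [f lit]] . [f lit]] . [f not [f lit]]] - [e [t [f x]]]]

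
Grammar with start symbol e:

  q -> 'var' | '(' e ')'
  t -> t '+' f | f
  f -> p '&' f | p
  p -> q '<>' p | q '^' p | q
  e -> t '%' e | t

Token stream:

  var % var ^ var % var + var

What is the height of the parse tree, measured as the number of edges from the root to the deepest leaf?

8

[e [t [f [p [q var]]]] % [e [t [f [p [q var] ^ [p [q var]]]]] % [e [t [t [f [p [q var]]]] + [f [p [q var]]]]]]]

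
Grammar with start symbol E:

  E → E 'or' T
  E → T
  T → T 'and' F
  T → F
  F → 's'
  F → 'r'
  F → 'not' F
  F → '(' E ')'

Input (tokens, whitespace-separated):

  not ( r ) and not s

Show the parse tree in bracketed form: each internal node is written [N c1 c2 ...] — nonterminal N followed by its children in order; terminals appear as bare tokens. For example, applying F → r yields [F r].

E
T
T and F
F and F
not F and F
not ( E ) and F
not ( T ) and F
not ( F ) and F
not ( r ) and F
not ( r ) and not F
not ( r ) and not s

[E [T [T [F not [F ( [E [T [F r]]] )]]] and [F not [F s]]]]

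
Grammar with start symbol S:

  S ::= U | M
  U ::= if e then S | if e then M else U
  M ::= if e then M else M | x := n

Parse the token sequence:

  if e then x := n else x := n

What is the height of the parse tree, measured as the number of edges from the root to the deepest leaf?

3

[S [M if e then [M x := n] else [M x := n]]]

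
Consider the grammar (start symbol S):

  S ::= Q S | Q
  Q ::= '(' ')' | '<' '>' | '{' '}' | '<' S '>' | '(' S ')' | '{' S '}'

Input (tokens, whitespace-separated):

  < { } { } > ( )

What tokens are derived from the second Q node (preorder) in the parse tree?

[S [Q < [S [Q { }] [S [Q { }]]] >] [S [Q ( )]]]

{ }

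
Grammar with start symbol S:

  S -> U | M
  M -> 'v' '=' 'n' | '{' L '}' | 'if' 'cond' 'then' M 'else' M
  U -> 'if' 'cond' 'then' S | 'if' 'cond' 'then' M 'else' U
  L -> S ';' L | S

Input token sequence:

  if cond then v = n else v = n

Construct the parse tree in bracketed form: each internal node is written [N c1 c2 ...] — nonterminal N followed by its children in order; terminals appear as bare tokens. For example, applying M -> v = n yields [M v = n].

[S [M if cond then [M v = n] else [M v = n]]]

S
M
if cond then M else M
if cond then v = n else M
if cond then v = n else v = n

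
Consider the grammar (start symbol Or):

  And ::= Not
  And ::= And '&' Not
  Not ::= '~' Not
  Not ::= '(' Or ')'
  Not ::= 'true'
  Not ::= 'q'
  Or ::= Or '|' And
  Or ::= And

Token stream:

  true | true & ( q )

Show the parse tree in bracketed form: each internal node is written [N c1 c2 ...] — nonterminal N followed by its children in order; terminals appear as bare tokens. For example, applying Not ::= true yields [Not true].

[Or [Or [And [Not true]]] | [And [And [Not true]] & [Not ( [Or [And [Not q]]] )]]]

Or
Or | And
And | And
Not | And
true | And
true | And & Not
true | Not & Not
true | true & Not
true | true & ( Or )
true | true & ( And )
true | true & ( Not )
true | true & ( q )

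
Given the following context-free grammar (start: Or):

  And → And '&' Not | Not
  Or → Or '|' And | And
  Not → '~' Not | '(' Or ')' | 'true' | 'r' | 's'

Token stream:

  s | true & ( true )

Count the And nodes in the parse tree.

[Or [Or [And [Not s]]] | [And [And [Not true]] & [Not ( [Or [And [Not true]]] )]]]

4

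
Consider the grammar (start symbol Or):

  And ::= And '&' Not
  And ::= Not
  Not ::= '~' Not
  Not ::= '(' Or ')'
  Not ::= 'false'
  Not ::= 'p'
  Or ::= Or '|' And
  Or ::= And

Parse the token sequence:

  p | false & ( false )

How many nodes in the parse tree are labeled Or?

3

[Or [Or [And [Not p]]] | [And [And [Not false]] & [Not ( [Or [And [Not false]]] )]]]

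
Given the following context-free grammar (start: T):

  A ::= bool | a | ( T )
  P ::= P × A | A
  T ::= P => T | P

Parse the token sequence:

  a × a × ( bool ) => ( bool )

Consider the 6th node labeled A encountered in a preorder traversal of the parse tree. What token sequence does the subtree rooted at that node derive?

bool

[T [P [P [P [A a]] × [A a]] × [A ( [T [P [A bool]]] )]] => [T [P [A ( [T [P [A bool]]] )]]]]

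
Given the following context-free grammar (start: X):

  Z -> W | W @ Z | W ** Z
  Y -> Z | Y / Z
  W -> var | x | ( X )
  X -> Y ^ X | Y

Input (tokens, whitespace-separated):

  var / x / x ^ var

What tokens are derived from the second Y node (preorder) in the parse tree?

var / x

[X [Y [Y [Y [Z [W var]]] / [Z [W x]]] / [Z [W x]]] ^ [X [Y [Z [W var]]]]]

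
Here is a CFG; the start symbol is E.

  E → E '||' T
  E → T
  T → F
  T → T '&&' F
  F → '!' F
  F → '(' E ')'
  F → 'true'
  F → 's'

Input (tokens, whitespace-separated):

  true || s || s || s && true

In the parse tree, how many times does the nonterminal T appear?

5

[E [E [E [E [T [F true]]] || [T [F s]]] || [T [F s]]] || [T [T [F s]] && [F true]]]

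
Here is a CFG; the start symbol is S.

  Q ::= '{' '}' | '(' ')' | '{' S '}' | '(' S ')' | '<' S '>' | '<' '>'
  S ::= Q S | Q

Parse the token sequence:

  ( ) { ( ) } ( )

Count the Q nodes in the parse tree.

4

[S [Q ( )] [S [Q { [S [Q ( )]] }] [S [Q ( )]]]]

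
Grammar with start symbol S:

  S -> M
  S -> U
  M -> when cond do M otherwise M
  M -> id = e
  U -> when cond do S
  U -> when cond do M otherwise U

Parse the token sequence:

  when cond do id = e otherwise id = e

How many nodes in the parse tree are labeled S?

[S [M when cond do [M id = e] otherwise [M id = e]]]

1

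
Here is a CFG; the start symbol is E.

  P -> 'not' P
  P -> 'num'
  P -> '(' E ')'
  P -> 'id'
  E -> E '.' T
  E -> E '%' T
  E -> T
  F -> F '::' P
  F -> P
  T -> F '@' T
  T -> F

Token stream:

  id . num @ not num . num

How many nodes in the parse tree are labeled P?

[E [E [E [T [F [P id]]]] . [T [F [P num]] @ [T [F [P not [P num]]]]]] . [T [F [P num]]]]

5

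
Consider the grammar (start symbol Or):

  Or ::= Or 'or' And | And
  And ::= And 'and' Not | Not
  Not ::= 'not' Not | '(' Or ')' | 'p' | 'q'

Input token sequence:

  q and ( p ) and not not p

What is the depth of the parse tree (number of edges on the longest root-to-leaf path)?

7

[Or [And [And [And [Not q]] and [Not ( [Or [And [Not p]]] )]] and [Not not [Not not [Not p]]]]]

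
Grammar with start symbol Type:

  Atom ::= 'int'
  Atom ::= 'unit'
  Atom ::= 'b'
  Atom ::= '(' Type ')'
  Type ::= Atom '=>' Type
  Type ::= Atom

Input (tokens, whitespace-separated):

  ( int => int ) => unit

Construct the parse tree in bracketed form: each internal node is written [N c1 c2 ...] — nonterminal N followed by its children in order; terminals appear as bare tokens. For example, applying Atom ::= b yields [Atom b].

[Type [Atom ( [Type [Atom int] => [Type [Atom int]]] )] => [Type [Atom unit]]]

Type
Atom => Type
( Type ) => Type
( Atom => Type ) => Type
( int => Type ) => Type
( int => Atom ) => Type
( int => int ) => Type
( int => int ) => Atom
( int => int ) => unit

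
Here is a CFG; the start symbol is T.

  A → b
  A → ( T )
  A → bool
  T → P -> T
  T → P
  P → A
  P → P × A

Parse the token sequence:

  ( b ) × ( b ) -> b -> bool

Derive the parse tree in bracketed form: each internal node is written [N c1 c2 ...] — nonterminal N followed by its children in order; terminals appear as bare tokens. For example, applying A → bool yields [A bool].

T
P -> T
P × A -> T
A × A -> T
( T ) × A -> T
( P ) × A -> T
( A ) × A -> T
( b ) × A -> T
( b ) × ( T ) -> T
( b ) × ( P ) -> T
( b ) × ( A ) -> T
( b ) × ( b ) -> T
( b ) × ( b ) -> P -> T
( b ) × ( b ) -> A -> T
( b ) × ( b ) -> b -> T
( b ) × ( b ) -> b -> P
( b ) × ( b ) -> b -> A
( b ) × ( b ) -> b -> bool

[T [P [P [A ( [T [P [A b]]] )]] × [A ( [T [P [A b]]] )]] -> [T [P [A b]] -> [T [P [A bool]]]]]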